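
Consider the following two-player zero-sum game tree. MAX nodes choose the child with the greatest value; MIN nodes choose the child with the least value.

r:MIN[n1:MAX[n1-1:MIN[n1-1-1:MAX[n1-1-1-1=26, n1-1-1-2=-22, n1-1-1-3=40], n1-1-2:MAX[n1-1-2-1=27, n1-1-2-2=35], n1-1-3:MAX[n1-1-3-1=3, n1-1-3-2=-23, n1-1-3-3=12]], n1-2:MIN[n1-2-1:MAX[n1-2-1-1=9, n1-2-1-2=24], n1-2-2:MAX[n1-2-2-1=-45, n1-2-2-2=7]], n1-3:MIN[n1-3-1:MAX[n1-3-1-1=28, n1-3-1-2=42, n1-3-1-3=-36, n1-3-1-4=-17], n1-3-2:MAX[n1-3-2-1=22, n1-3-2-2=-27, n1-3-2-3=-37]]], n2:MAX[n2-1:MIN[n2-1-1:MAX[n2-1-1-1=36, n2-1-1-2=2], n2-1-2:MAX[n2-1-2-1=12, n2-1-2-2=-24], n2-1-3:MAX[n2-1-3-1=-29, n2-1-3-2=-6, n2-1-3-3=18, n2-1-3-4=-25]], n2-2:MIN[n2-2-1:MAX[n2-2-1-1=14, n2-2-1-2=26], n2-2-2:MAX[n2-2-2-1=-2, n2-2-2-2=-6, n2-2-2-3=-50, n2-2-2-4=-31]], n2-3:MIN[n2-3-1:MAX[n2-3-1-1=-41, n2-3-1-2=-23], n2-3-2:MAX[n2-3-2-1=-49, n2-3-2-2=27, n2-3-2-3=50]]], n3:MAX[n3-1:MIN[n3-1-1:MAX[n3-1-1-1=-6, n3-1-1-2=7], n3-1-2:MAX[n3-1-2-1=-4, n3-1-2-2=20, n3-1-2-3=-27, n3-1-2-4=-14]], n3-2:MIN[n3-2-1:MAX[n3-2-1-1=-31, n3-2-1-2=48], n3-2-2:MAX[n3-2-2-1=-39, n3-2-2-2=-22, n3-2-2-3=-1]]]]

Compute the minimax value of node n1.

22

n1-1-1 (MAX): max(26, -22, 40) = 40
n1-1-2 (MAX): max(27, 35) = 35
n1-1-3 (MAX): max(3, -23, 12) = 12
n1-1 (MIN): min(40, 35, 12) = 12
n1-2-1 (MAX): max(9, 24) = 24
n1-2-2 (MAX): max(-45, 7) = 7
n1-2 (MIN): min(24, 7) = 7
n1-3-1 (MAX): max(28, 42, -36, -17) = 42
n1-3-2 (MAX): max(22, -27, -37) = 22
n1-3 (MIN): min(42, 22) = 22
n1 (MAX): max(12, 7, 22) = 22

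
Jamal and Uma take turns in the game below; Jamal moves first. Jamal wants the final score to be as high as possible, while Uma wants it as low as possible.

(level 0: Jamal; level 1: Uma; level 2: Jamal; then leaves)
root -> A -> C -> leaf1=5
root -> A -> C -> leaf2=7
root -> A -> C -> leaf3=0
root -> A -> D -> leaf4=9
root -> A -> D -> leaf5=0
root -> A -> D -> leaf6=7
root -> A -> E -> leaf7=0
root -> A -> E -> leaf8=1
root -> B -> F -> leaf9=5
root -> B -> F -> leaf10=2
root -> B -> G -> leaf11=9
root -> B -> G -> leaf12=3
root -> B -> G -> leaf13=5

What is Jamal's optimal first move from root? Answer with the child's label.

C (Jamal): max(5, 7, 0) = 7
D (Jamal): max(9, 0, 7) = 9
E (Jamal): max(0, 1) = 1
A (Uma): min(7, 9, 1) = 1
F (Jamal): max(5, 2) = 5
G (Jamal): max(9, 3, 5) = 9
B (Uma): min(5, 9) = 5
root (Jamal): max(1, 5) = 5
Jamal at root wants the highest of {A=1, B=5}, so chooses B.

B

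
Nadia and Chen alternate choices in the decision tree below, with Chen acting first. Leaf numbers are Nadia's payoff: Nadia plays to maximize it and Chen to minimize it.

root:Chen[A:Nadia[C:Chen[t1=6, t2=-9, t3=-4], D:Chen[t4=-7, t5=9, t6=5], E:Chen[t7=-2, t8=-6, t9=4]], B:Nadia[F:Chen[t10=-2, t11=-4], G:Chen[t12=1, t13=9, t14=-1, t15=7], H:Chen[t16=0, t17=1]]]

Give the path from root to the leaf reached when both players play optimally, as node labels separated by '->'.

root -> A -> E -> t8

C (Chen): min(6, -9, -4) = -9
D (Chen): min(-7, 9, 5) = -7
E (Chen): min(-2, -6, 4) = -6
A (Nadia): max(-9, -7, -6) = -6
F (Chen): min(-2, -4) = -4
G (Chen): min(1, 9, -1, 7) = -1
H (Chen): min(0, 1) = 0
B (Nadia): max(-4, -1, 0) = 0
root (Chen): min(-6, 0) = -6
At root, Chen picks A (lowest: -6).
At A, Nadia picks E (highest: -6).
At E, Chen picks t8 (lowest: -6).
Terminal value -6.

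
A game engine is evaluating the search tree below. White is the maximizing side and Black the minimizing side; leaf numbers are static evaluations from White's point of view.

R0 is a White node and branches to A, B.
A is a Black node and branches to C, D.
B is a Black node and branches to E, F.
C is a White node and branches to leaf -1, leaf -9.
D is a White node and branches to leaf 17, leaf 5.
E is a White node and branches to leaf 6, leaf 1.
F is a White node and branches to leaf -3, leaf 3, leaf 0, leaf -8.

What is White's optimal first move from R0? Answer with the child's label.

C (White): max(-1, -9) = -1
D (White): max(17, 5) = 17
A (Black): min(-1, 17) = -1
E (White): max(6, 1) = 6
F (White): max(-3, 3, 0, -8) = 3
B (Black): min(6, 3) = 3
R0 (White): max(-1, 3) = 3
White at R0 wants the highest of {A=-1, B=3}, so chooses B.

B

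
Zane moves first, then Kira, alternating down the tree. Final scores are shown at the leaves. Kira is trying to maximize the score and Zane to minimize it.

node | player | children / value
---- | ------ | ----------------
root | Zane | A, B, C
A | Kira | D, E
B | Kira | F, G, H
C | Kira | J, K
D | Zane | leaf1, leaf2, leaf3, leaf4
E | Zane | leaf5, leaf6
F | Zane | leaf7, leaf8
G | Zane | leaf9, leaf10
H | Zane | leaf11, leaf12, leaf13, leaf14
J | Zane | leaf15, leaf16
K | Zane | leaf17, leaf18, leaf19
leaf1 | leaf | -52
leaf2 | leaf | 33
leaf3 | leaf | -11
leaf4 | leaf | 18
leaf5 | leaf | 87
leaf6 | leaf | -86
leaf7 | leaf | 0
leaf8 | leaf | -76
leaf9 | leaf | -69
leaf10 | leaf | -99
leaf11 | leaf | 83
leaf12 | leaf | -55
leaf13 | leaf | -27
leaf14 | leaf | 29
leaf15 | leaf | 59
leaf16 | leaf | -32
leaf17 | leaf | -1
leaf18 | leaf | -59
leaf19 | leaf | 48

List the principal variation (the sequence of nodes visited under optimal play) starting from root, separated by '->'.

root -> B -> H -> leaf12

D (Zane): min(-52, 33, -11, 18) = -52
E (Zane): min(87, -86) = -86
A (Kira): max(-52, -86) = -52
F (Zane): min(0, -76) = -76
G (Zane): min(-69, -99) = -99
H (Zane): min(83, -55, -27, 29) = -55
B (Kira): max(-76, -99, -55) = -55
J (Zane): min(59, -32) = -32
K (Zane): min(-1, -59, 48) = -59
C (Kira): max(-32, -59) = -32
root (Zane): min(-52, -55, -32) = -55
At root, Zane picks B (lowest: -55).
At B, Kira picks H (highest: -55).
At H, Zane picks leaf12 (lowest: -55).
Terminal value -55.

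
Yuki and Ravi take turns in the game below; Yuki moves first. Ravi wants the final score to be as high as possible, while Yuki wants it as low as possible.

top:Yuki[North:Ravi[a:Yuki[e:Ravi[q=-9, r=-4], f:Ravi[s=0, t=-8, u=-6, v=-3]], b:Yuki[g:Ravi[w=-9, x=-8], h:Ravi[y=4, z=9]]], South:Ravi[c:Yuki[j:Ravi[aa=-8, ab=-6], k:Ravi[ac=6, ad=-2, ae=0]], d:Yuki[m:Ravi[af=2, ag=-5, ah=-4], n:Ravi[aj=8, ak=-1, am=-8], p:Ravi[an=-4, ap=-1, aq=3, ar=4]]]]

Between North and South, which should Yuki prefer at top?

North

e (Ravi): max(-9, -4) = -4
f (Ravi): max(0, -8, -6, -3) = 0
a (Yuki): min(-4, 0) = -4
g (Ravi): max(-9, -8) = -8
h (Ravi): max(4, 9) = 9
b (Yuki): min(-8, 9) = -8
North (Ravi): max(-4, -8) = -4
j (Ravi): max(-8, -6) = -6
k (Ravi): max(6, -2, 0) = 6
c (Yuki): min(-6, 6) = -6
m (Ravi): max(2, -5, -4) = 2
n (Ravi): max(8, -1, -8) = 8
p (Ravi): max(-4, -1, 3, 4) = 4
d (Yuki): min(2, 8, 4) = 2
South (Ravi): max(-6, 2) = 2
Yuki prefers the lower value; North=-4, South=2. North is better since -4 < 2.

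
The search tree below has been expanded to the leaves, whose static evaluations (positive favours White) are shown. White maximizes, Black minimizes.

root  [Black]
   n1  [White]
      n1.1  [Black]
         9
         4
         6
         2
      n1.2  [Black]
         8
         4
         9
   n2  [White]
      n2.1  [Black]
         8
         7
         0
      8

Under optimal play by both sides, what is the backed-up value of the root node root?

n1.1 (Black): min(9, 4, 6, 2) = 2
n1.2 (Black): min(8, 4, 9) = 4
n1 (White): max(2, 4) = 4
n2.1 (Black): min(8, 7, 0) = 0
n2 (White): max(0, 8) = 8
root (Black): min(4, 8) = 4

4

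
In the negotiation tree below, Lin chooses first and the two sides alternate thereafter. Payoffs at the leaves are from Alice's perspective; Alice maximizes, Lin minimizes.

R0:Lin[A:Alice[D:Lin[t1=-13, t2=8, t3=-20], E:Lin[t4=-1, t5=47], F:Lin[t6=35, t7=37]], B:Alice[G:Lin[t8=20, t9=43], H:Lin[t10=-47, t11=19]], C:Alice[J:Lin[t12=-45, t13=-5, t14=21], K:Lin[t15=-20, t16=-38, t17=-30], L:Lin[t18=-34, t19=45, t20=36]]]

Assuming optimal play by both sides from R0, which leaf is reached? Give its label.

D (Lin): min(-13, 8, -20) = -20
E (Lin): min(-1, 47) = -1
F (Lin): min(35, 37) = 35
A (Alice): max(-20, -1, 35) = 35
G (Lin): min(20, 43) = 20
H (Lin): min(-47, 19) = -47
B (Alice): max(20, -47) = 20
J (Lin): min(-45, -5, 21) = -45
K (Lin): min(-20, -38, -30) = -38
L (Lin): min(-34, 45, 36) = -34
C (Alice): max(-45, -38, -34) = -34
R0 (Lin): min(35, 20, -34) = -34
At R0, Lin picks C (lowest: -34).
At C, Alice picks L (highest: -34).
At L, Lin picks t18 (lowest: -34).
Terminal value -34.

t18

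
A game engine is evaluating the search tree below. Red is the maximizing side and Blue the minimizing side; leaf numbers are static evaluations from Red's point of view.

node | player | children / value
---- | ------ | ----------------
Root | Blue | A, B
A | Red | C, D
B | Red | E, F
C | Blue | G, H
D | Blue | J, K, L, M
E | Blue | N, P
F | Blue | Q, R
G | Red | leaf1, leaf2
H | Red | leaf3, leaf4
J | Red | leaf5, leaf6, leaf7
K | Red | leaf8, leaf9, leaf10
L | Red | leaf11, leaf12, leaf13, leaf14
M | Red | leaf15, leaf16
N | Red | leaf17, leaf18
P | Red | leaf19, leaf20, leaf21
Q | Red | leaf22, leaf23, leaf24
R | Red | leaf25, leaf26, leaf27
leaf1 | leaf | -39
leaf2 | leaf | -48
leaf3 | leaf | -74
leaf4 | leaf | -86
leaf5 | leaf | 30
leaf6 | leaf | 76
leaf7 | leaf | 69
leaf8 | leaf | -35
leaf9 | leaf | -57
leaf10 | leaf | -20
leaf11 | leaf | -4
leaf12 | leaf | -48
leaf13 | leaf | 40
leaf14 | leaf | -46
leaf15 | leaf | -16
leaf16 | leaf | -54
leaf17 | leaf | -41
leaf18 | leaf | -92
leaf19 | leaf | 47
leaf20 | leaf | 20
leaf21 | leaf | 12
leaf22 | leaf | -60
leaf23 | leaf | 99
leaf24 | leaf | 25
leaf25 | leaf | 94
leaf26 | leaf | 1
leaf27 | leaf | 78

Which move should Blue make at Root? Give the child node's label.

G (Red): max(-39, -48) = -39
H (Red): max(-74, -86) = -74
C (Blue): min(-39, -74) = -74
J (Red): max(30, 76, 69) = 76
K (Red): max(-35, -57, -20) = -20
L (Red): max(-4, -48, 40, -46) = 40
M (Red): max(-16, -54) = -16
D (Blue): min(76, -20, 40, -16) = -20
A (Red): max(-74, -20) = -20
N (Red): max(-41, -92) = -41
P (Red): max(47, 20, 12) = 47
E (Blue): min(-41, 47) = -41
Q (Red): max(-60, 99, 25) = 99
R (Red): max(94, 1, 78) = 94
F (Blue): min(99, 94) = 94
B (Red): max(-41, 94) = 94
Root (Blue): min(-20, 94) = -20
Blue at Root wants the lowest of {A=-20, B=94}, so chooses A.

A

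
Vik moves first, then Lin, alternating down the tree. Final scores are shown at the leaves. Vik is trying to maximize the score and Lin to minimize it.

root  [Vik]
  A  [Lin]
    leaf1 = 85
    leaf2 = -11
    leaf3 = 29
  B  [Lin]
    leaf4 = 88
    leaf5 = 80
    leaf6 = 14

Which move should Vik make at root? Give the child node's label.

A (Lin): min(85, -11, 29) = -11
B (Lin): min(88, 80, 14) = 14
root (Vik): max(-11, 14) = 14
Vik at root wants the highest of {A=-11, B=14}, so chooses B.

B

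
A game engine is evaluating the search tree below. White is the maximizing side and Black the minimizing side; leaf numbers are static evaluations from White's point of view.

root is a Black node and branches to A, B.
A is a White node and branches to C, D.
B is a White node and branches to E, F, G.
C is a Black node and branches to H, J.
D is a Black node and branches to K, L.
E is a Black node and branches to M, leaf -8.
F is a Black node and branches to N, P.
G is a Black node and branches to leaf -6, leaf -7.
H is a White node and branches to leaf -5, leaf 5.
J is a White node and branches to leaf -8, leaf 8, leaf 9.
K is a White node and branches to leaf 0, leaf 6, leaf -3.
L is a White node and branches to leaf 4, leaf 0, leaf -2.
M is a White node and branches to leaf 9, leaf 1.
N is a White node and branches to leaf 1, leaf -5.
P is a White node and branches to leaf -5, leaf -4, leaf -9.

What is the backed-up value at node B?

-4

M (White): max(9, 1) = 9
E (Black): min(9, -8) = -8
N (White): max(1, -5) = 1
P (White): max(-5, -4, -9) = -4
F (Black): min(1, -4) = -4
G (Black): min(-6, -7) = -7
B (White): max(-8, -4, -7) = -4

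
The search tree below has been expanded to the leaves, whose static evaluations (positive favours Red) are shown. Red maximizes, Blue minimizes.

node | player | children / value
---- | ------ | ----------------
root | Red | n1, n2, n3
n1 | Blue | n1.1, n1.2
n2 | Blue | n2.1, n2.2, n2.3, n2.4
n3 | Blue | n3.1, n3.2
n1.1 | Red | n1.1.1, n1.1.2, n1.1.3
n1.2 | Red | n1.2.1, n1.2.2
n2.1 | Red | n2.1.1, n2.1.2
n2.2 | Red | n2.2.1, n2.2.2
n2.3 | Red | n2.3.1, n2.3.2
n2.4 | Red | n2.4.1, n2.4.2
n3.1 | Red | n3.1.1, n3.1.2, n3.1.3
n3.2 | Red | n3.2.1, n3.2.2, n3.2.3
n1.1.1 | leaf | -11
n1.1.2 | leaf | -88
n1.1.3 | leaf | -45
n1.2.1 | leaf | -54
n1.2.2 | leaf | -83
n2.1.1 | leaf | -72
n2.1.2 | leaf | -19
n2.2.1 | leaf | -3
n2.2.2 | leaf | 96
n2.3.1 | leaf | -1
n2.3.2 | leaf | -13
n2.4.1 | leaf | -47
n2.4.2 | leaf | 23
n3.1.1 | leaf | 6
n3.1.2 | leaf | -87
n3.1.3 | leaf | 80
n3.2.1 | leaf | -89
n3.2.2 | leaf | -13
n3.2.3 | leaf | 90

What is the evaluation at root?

n1.1 (Red): max(-11, -88, -45) = -11
n1.2 (Red): max(-54, -83) = -54
n1 (Blue): min(-11, -54) = -54
n2.1 (Red): max(-72, -19) = -19
n2.2 (Red): max(-3, 96) = 96
n2.3 (Red): max(-1, -13) = -1
n2.4 (Red): max(-47, 23) = 23
n2 (Blue): min(-19, 96, -1, 23) = -19
n3.1 (Red): max(6, -87, 80) = 80
n3.2 (Red): max(-89, -13, 90) = 90
n3 (Blue): min(80, 90) = 80
root (Red): max(-54, -19, 80) = 80

80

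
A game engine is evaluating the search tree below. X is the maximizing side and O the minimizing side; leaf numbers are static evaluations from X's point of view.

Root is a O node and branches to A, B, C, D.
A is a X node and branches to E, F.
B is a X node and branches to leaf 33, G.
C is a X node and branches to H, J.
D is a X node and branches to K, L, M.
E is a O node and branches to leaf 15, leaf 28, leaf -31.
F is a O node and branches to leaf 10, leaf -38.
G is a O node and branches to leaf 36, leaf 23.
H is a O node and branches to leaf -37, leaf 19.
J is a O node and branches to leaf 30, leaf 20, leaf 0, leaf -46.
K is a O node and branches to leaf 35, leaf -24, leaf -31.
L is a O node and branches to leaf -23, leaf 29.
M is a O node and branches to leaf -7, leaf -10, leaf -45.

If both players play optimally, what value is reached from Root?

E (O): min(15, 28, -31) = -31
F (O): min(10, -38) = -38
A (X): max(-31, -38) = -31
G (O): min(36, 23) = 23
B (X): max(33, 23) = 33
H (O): min(-37, 19) = -37
J (O): min(30, 20, 0, -46) = -46
C (X): max(-37, -46) = -37
K (O): min(35, -24, -31) = -31
L (O): min(-23, 29) = -23
M (O): min(-7, -10, -45) = -45
D (X): max(-31, -23, -45) = -23
Root (O): min(-31, 33, -37, -23) = -37

-37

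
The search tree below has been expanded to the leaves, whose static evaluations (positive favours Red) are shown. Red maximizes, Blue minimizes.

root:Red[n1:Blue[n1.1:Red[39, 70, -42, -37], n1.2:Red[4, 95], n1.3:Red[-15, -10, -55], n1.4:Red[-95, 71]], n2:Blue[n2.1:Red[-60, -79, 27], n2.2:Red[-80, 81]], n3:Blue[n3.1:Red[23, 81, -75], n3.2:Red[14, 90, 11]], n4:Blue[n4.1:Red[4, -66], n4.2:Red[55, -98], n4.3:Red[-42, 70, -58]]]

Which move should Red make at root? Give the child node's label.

n3

n1.1 (Red): max(39, 70, -42, -37) = 70
n1.2 (Red): max(4, 95) = 95
n1.3 (Red): max(-15, -10, -55) = -10
n1.4 (Red): max(-95, 71) = 71
n1 (Blue): min(70, 95, -10, 71) = -10
n2.1 (Red): max(-60, -79, 27) = 27
n2.2 (Red): max(-80, 81) = 81
n2 (Blue): min(27, 81) = 27
n3.1 (Red): max(23, 81, -75) = 81
n3.2 (Red): max(14, 90, 11) = 90
n3 (Blue): min(81, 90) = 81
n4.1 (Red): max(4, -66) = 4
n4.2 (Red): max(55, -98) = 55
n4.3 (Red): max(-42, 70, -58) = 70
n4 (Blue): min(4, 55, 70) = 4
root (Red): max(-10, 27, 81, 4) = 81
Red at root wants the highest of {n1=-10, n2=27, n3=81, n4=4}, so chooses n3.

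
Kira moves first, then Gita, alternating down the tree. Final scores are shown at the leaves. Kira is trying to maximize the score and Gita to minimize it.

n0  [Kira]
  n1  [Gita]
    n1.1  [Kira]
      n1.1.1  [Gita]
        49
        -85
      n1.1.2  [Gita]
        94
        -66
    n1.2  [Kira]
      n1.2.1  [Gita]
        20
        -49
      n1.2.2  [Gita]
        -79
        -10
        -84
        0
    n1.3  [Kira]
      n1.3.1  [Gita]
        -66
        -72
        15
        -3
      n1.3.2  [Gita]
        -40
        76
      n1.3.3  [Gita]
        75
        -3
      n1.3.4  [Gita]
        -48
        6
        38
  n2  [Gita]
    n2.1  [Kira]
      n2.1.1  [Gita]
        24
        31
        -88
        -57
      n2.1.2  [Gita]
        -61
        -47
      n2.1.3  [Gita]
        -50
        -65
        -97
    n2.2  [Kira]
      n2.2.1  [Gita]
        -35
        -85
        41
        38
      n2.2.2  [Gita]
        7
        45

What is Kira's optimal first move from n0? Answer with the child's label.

n1.1.1 (Gita): min(49, -85) = -85
n1.1.2 (Gita): min(94, -66) = -66
n1.1 (Kira): max(-85, -66) = -66
n1.2.1 (Gita): min(20, -49) = -49
n1.2.2 (Gita): min(-79, -10, -84, 0) = -84
n1.2 (Kira): max(-49, -84) = -49
n1.3.1 (Gita): min(-66, -72, 15, -3) = -72
n1.3.2 (Gita): min(-40, 76) = -40
n1.3.3 (Gita): min(75, -3) = -3
n1.3.4 (Gita): min(-48, 6, 38) = -48
n1.3 (Kira): max(-72, -40, -3, -48) = -3
n1 (Gita): min(-66, -49, -3) = -66
n2.1.1 (Gita): min(24, 31, -88, -57) = -88
n2.1.2 (Gita): min(-61, -47) = -61
n2.1.3 (Gita): min(-50, -65, -97) = -97
n2.1 (Kira): max(-88, -61, -97) = -61
n2.2.1 (Gita): min(-35, -85, 41, 38) = -85
n2.2.2 (Gita): min(7, 45) = 7
n2.2 (Kira): max(-85, 7) = 7
n2 (Gita): min(-61, 7) = -61
n0 (Kira): max(-66, -61) = -61
Kira at n0 wants the highest of {n1=-66, n2=-61}, so chooses n2.

n2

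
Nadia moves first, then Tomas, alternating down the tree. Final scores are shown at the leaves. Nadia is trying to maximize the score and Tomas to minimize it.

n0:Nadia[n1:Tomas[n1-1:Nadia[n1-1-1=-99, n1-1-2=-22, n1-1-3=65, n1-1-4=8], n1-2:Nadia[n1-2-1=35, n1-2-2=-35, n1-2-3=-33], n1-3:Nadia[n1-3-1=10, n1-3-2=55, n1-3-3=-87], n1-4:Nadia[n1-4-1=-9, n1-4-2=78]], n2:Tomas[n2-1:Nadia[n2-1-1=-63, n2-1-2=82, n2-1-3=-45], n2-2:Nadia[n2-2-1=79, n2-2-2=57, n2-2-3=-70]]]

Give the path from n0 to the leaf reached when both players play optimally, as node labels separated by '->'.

n1-1 (Nadia): max(-99, -22, 65, 8) = 65
n1-2 (Nadia): max(35, -35, -33) = 35
n1-3 (Nadia): max(10, 55, -87) = 55
n1-4 (Nadia): max(-9, 78) = 78
n1 (Tomas): min(65, 35, 55, 78) = 35
n2-1 (Nadia): max(-63, 82, -45) = 82
n2-2 (Nadia): max(79, 57, -70) = 79
n2 (Tomas): min(82, 79) = 79
n0 (Nadia): max(35, 79) = 79
At n0, Nadia picks n2 (highest: 79).
At n2, Tomas picks n2-2 (lowest: 79).
At n2-2, Nadia picks n2-2-1 (highest: 79).
Terminal value 79.

n0 -> n2 -> n2-2 -> n2-2-1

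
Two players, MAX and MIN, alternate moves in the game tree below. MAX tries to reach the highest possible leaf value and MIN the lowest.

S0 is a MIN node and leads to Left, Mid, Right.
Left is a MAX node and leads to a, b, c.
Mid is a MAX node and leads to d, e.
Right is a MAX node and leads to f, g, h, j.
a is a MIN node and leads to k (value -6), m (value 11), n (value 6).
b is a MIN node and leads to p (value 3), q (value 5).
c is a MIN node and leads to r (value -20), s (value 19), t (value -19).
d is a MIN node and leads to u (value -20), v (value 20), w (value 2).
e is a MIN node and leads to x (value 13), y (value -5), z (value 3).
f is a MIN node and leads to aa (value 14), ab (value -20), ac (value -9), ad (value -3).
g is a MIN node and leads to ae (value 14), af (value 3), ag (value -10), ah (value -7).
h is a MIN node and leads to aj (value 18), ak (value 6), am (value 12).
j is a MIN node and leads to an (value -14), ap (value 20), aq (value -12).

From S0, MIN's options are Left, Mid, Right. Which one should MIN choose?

Mid

a (MIN): min(-6, 11, 6) = -6
b (MIN): min(3, 5) = 3
c (MIN): min(-20, 19, -19) = -20
Left (MAX): max(-6, 3, -20) = 3
d (MIN): min(-20, 20, 2) = -20
e (MIN): min(13, -5, 3) = -5
Mid (MAX): max(-20, -5) = -5
f (MIN): min(14, -20, -9, -3) = -20
g (MIN): min(14, 3, -10, -7) = -10
h (MIN): min(18, 6, 12) = 6
j (MIN): min(-14, 20, -12) = -14
Right (MAX): max(-20, -10, 6, -14) = 6
S0 (MIN): min(3, -5, 6) = -5
MIN at S0 wants the lowest of {Left=3, Mid=-5, Right=6}, so chooses Mid.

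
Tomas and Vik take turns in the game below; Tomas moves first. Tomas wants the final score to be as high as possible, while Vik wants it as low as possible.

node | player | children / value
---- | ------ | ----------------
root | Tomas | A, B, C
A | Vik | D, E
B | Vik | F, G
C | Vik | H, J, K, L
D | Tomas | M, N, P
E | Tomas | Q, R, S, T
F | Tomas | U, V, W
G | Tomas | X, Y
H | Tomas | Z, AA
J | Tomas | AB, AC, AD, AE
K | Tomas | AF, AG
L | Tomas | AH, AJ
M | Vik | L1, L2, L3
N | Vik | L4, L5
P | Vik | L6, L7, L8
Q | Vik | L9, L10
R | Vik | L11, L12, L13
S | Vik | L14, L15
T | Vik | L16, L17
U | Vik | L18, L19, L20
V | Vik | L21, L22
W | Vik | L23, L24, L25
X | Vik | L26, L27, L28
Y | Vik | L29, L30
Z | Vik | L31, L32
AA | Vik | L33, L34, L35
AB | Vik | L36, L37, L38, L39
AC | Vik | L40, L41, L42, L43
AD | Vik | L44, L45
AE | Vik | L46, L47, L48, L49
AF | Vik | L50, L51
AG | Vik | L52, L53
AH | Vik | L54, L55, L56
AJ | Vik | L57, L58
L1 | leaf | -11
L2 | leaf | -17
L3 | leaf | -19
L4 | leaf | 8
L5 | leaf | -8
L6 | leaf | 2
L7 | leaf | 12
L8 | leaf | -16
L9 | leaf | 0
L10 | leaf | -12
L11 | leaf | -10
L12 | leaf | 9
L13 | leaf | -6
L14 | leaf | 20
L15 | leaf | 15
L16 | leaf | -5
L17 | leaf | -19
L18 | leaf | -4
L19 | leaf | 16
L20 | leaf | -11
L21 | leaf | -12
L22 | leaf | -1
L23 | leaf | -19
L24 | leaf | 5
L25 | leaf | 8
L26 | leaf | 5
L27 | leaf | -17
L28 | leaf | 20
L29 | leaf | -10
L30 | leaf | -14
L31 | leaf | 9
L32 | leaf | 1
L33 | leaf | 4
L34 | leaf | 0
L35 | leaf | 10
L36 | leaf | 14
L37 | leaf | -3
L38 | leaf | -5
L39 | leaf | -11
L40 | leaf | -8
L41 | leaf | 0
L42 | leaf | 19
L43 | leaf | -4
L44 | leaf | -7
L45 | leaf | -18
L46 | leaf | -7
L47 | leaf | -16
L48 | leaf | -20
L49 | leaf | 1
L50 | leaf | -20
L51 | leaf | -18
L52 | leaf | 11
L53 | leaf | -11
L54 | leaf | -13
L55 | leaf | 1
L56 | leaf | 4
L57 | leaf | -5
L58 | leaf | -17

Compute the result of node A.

M (Vik): min(-11, -17, -19) = -19
N (Vik): min(8, -8) = -8
P (Vik): min(2, 12, -16) = -16
D (Tomas): max(-19, -8, -16) = -8
Q (Vik): min(0, -12) = -12
R (Vik): min(-10, 9, -6) = -10
S (Vik): min(20, 15) = 15
T (Vik): min(-5, -19) = -19
E (Tomas): max(-12, -10, 15, -19) = 15
A (Vik): min(-8, 15) = -8

-8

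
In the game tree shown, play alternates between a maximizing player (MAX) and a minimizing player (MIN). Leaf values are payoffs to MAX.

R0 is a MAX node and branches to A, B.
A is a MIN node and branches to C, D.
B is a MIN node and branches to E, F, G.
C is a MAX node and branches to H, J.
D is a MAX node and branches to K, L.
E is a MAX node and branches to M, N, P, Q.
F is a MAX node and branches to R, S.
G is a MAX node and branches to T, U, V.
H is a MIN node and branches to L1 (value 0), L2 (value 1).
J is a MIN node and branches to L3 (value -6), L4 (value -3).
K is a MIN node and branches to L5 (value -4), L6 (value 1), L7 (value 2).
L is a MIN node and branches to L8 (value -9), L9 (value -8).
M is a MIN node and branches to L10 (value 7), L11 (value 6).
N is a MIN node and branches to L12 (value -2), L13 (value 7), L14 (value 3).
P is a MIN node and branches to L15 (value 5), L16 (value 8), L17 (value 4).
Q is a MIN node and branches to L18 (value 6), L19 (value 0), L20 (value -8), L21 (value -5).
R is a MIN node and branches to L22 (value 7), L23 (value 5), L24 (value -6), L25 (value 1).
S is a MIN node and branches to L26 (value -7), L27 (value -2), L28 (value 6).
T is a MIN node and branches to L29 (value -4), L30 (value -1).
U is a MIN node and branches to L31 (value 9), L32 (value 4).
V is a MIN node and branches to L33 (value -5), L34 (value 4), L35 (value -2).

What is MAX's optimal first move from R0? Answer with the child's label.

H (MIN): min(0, 1) = 0
J (MIN): min(-6, -3) = -6
C (MAX): max(0, -6) = 0
K (MIN): min(-4, 1, 2) = -4
L (MIN): min(-9, -8) = -9
D (MAX): max(-4, -9) = -4
A (MIN): min(0, -4) = -4
M (MIN): min(7, 6) = 6
N (MIN): min(-2, 7, 3) = -2
P (MIN): min(5, 8, 4) = 4
Q (MIN): min(6, 0, -8, -5) = -8
E (MAX): max(6, -2, 4, -8) = 6
R (MIN): min(7, 5, -6, 1) = -6
S (MIN): min(-7, -2, 6) = -7
F (MAX): max(-6, -7) = -6
T (MIN): min(-4, -1) = -4
U (MIN): min(9, 4) = 4
V (MIN): min(-5, 4, -2) = -5
G (MAX): max(-4, 4, -5) = 4
B (MIN): min(6, -6, 4) = -6
R0 (MAX): max(-4, -6) = -4
MAX at R0 wants the highest of {A=-4, B=-6}, so chooses A.

A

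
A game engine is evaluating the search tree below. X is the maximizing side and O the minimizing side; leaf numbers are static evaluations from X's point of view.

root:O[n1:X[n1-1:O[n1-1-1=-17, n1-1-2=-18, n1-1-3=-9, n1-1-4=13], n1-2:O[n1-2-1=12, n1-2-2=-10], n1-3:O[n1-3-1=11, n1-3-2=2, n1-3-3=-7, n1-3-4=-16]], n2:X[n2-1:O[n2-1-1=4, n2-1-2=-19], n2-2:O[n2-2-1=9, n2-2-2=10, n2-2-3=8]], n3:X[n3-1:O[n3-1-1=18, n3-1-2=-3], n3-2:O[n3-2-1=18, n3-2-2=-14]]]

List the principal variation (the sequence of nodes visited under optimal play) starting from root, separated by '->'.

root -> n1 -> n1-2 -> n1-2-2

n1-1 (O): min(-17, -18, -9, 13) = -18
n1-2 (O): min(12, -10) = -10
n1-3 (O): min(11, 2, -7, -16) = -16
n1 (X): max(-18, -10, -16) = -10
n2-1 (O): min(4, -19) = -19
n2-2 (O): min(9, 10, 8) = 8
n2 (X): max(-19, 8) = 8
n3-1 (O): min(18, -3) = -3
n3-2 (O): min(18, -14) = -14
n3 (X): max(-3, -14) = -3
root (O): min(-10, 8, -3) = -10
At root, O picks n1 (lowest: -10).
At n1, X picks n1-2 (highest: -10).
At n1-2, O picks n1-2-2 (lowest: -10).
Terminal value -10.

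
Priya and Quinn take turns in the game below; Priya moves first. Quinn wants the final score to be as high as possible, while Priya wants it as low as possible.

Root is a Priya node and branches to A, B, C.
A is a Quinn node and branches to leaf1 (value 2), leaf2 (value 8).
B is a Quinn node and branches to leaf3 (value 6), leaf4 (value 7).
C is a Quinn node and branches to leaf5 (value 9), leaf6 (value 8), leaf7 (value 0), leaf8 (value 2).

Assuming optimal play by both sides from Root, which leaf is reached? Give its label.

leaf4

A (Quinn): max(2, 8) = 8
B (Quinn): max(6, 7) = 7
C (Quinn): max(9, 8, 0, 2) = 9
Root (Priya): min(8, 7, 9) = 7
At Root, Priya picks B (lowest: 7).
At B, Quinn picks leaf4 (highest: 7).
Terminal value 7.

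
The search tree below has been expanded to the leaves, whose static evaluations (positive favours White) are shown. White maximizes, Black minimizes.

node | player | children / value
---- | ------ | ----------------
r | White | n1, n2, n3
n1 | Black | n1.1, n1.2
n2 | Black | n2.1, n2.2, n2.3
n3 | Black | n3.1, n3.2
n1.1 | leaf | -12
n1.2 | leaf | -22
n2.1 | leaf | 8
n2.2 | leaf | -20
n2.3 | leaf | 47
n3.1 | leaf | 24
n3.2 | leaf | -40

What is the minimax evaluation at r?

-20

n1 (Black): min(-12, -22) = -22
n2 (Black): min(8, -20, 47) = -20
n3 (Black): min(24, -40) = -40
r (White): max(-22, -20, -40) = -20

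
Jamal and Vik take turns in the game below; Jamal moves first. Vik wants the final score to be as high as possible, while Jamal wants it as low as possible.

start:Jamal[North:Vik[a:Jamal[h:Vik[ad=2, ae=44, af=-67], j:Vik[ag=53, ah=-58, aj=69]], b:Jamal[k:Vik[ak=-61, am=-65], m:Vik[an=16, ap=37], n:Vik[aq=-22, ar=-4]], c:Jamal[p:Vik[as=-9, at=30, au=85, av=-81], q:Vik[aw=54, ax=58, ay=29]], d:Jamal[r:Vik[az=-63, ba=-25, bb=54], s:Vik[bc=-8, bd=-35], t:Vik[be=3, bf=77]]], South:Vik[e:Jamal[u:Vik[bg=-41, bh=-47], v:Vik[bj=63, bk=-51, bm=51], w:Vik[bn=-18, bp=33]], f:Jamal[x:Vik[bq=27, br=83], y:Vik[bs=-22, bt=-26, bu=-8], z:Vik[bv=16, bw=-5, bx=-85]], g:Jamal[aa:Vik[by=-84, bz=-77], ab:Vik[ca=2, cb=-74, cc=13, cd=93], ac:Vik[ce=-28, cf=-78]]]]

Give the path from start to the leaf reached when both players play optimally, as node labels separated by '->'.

h (Vik): max(2, 44, -67) = 44
j (Vik): max(53, -58, 69) = 69
a (Jamal): min(44, 69) = 44
k (Vik): max(-61, -65) = -61
m (Vik): max(16, 37) = 37
n (Vik): max(-22, -4) = -4
b (Jamal): min(-61, 37, -4) = -61
p (Vik): max(-9, 30, 85, -81) = 85
q (Vik): max(54, 58, 29) = 58
c (Jamal): min(85, 58) = 58
r (Vik): max(-63, -25, 54) = 54
s (Vik): max(-8, -35) = -8
t (Vik): max(3, 77) = 77
d (Jamal): min(54, -8, 77) = -8
North (Vik): max(44, -61, 58, -8) = 58
u (Vik): max(-41, -47) = -41
v (Vik): max(63, -51, 51) = 63
w (Vik): max(-18, 33) = 33
e (Jamal): min(-41, 63, 33) = -41
x (Vik): max(27, 83) = 83
y (Vik): max(-22, -26, -8) = -8
z (Vik): max(16, -5, -85) = 16
f (Jamal): min(83, -8, 16) = -8
aa (Vik): max(-84, -77) = -77
ab (Vik): max(2, -74, 13, 93) = 93
ac (Vik): max(-28, -78) = -28
g (Jamal): min(-77, 93, -28) = -77
South (Vik): max(-41, -8, -77) = -8
start (Jamal): min(58, -8) = -8
At start, Jamal picks South (lowest: -8).
At South, Vik picks f (highest: -8).
At f, Jamal picks y (lowest: -8).
At y, Vik picks bu (highest: -8).
Terminal value -8.

start -> South -> f -> y -> bu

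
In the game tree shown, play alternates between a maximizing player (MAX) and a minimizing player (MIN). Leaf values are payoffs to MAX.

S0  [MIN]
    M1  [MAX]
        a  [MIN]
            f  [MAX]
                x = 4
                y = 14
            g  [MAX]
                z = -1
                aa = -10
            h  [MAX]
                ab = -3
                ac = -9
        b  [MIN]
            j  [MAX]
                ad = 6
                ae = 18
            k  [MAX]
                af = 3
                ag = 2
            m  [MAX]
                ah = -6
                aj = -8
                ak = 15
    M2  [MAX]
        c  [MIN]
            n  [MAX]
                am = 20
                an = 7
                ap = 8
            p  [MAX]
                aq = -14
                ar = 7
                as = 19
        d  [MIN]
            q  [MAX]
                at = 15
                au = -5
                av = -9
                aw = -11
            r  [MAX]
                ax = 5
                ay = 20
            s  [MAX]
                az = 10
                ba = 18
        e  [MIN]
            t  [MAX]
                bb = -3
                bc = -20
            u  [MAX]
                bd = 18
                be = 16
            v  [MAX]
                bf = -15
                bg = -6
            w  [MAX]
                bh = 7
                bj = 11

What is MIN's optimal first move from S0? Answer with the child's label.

f (MAX): max(4, 14) = 14
g (MAX): max(-1, -10) = -1
h (MAX): max(-3, -9) = -3
a (MIN): min(14, -1, -3) = -3
j (MAX): max(6, 18) = 18
k (MAX): max(3, 2) = 3
m (MAX): max(-6, -8, 15) = 15
b (MIN): min(18, 3, 15) = 3
M1 (MAX): max(-3, 3) = 3
n (MAX): max(20, 7, 8) = 20
p (MAX): max(-14, 7, 19) = 19
c (MIN): min(20, 19) = 19
q (MAX): max(15, -5, -9, -11) = 15
r (MAX): max(5, 20) = 20
s (MAX): max(10, 18) = 18
d (MIN): min(15, 20, 18) = 15
t (MAX): max(-3, -20) = -3
u (MAX): max(18, 16) = 18
v (MAX): max(-15, -6) = -6
w (MAX): max(7, 11) = 11
e (MIN): min(-3, 18, -6, 11) = -6
M2 (MAX): max(19, 15, -6) = 19
S0 (MIN): min(3, 19) = 3
MIN at S0 wants the lowest of {M1=3, M2=19}, so chooses M1.

M1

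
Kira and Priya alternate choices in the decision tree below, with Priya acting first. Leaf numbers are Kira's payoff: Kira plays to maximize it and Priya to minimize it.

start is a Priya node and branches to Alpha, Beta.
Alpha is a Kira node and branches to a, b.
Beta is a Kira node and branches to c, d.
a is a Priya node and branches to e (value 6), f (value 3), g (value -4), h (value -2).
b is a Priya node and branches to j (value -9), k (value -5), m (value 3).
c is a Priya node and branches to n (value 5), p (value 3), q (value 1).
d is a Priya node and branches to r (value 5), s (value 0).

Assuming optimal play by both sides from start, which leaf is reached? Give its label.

a (Priya): min(6, 3, -4, -2) = -4
b (Priya): min(-9, -5, 3) = -9
Alpha (Kira): max(-4, -9) = -4
c (Priya): min(5, 3, 1) = 1
d (Priya): min(5, 0) = 0
Beta (Kira): max(1, 0) = 1
start (Priya): min(-4, 1) = -4
At start, Priya picks Alpha (lowest: -4).
At Alpha, Kira picks a (highest: -4).
At a, Priya picks g (lowest: -4).
Terminal value -4.

g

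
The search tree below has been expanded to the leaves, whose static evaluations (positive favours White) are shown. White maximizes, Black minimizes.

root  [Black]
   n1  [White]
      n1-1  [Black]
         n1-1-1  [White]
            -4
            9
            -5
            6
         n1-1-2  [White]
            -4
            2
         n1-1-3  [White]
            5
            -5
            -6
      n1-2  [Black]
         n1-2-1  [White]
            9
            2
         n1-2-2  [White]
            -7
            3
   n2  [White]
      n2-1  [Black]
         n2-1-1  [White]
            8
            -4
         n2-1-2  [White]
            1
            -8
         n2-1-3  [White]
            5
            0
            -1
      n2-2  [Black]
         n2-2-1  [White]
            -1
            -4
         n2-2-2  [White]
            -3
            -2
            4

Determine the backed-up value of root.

1

n1-1-1 (White): max(-4, 9, -5, 6) = 9
n1-1-2 (White): max(-4, 2) = 2
n1-1-3 (White): max(5, -5, -6) = 5
n1-1 (Black): min(9, 2, 5) = 2
n1-2-1 (White): max(9, 2) = 9
n1-2-2 (White): max(-7, 3) = 3
n1-2 (Black): min(9, 3) = 3
n1 (White): max(2, 3) = 3
n2-1-1 (White): max(8, -4) = 8
n2-1-2 (White): max(1, -8) = 1
n2-1-3 (White): max(5, 0, -1) = 5
n2-1 (Black): min(8, 1, 5) = 1
n2-2-1 (White): max(-1, -4) = -1
n2-2-2 (White): max(-3, -2, 4) = 4
n2-2 (Black): min(-1, 4) = -1
n2 (White): max(1, -1) = 1
root (Black): min(3, 1) = 1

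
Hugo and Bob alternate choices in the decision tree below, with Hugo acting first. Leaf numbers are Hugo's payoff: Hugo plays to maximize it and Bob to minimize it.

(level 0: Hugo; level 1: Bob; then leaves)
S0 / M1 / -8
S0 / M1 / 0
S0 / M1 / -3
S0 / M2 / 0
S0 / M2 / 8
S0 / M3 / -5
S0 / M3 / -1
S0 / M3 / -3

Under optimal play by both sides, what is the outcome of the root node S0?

M1 (Bob): min(-8, 0, -3) = -8
M2 (Bob): min(0, 8) = 0
M3 (Bob): min(-5, -1, -3) = -5
S0 (Hugo): max(-8, 0, -5) = 0

0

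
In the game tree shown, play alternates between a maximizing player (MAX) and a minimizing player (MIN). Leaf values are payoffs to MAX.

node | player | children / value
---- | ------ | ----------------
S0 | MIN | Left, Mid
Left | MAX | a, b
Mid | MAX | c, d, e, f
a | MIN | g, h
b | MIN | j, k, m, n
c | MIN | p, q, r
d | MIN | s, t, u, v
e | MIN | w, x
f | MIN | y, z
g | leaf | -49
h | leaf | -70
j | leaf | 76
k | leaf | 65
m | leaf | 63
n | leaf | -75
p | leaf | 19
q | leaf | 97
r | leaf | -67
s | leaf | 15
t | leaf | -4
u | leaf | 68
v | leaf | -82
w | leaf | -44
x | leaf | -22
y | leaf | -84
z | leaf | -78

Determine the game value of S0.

a (MIN): min(-49, -70) = -70
b (MIN): min(76, 65, 63, -75) = -75
Left (MAX): max(-70, -75) = -70
c (MIN): min(19, 97, -67) = -67
d (MIN): min(15, -4, 68, -82) = -82
e (MIN): min(-44, -22) = -44
f (MIN): min(-84, -78) = -84
Mid (MAX): max(-67, -82, -44, -84) = -44
S0 (MIN): min(-70, -44) = -70

-70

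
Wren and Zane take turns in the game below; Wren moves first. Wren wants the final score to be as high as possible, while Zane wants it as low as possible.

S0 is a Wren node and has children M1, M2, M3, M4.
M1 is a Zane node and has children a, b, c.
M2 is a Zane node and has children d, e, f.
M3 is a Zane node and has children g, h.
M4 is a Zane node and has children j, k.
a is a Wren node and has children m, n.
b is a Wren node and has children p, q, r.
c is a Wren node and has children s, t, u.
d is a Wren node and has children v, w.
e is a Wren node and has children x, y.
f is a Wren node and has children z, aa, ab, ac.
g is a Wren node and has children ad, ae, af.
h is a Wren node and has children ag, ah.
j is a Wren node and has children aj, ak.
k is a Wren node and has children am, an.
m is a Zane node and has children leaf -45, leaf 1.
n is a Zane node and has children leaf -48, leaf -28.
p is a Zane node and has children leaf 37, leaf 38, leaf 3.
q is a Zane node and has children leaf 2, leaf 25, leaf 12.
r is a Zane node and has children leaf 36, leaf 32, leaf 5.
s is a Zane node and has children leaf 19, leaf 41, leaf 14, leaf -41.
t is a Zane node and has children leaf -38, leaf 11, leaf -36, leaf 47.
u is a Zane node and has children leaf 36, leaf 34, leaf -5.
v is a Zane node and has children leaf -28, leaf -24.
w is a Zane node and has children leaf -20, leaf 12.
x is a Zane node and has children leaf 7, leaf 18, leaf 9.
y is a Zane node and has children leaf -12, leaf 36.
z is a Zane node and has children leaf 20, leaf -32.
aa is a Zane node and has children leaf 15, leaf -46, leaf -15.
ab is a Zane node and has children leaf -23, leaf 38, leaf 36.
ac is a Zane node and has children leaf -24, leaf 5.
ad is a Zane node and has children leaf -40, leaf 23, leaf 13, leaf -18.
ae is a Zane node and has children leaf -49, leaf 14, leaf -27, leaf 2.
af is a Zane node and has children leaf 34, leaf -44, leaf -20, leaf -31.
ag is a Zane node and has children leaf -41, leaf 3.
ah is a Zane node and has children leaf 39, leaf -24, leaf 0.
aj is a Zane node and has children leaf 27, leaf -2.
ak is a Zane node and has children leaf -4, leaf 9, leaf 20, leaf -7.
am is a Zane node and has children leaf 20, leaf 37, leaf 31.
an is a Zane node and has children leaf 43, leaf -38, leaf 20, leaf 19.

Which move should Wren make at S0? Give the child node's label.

m (Zane): min(-45, 1) = -45
n (Zane): min(-48, -28) = -48
a (Wren): max(-45, -48) = -45
p (Zane): min(37, 38, 3) = 3
q (Zane): min(2, 25, 12) = 2
r (Zane): min(36, 32, 5) = 5
b (Wren): max(3, 2, 5) = 5
s (Zane): min(19, 41, 14, -41) = -41
t (Zane): min(-38, 11, -36, 47) = -38
u (Zane): min(36, 34, -5) = -5
c (Wren): max(-41, -38, -5) = -5
M1 (Zane): min(-45, 5, -5) = -45
v (Zane): min(-28, -24) = -28
w (Zane): min(-20, 12) = -20
d (Wren): max(-28, -20) = -20
x (Zane): min(7, 18, 9) = 7
y (Zane): min(-12, 36) = -12
e (Wren): max(7, -12) = 7
z (Zane): min(20, -32) = -32
aa (Zane): min(15, -46, -15) = -46
ab (Zane): min(-23, 38, 36) = -23
ac (Zane): min(-24, 5) = -24
f (Wren): max(-32, -46, -23, -24) = -23
M2 (Zane): min(-20, 7, -23) = -23
ad (Zane): min(-40, 23, 13, -18) = -40
ae (Zane): min(-49, 14, -27, 2) = -49
af (Zane): min(34, -44, -20, -31) = -44
g (Wren): max(-40, -49, -44) = -40
ag (Zane): min(-41, 3) = -41
ah (Zane): min(39, -24, 0) = -24
h (Wren): max(-41, -24) = -24
M3 (Zane): min(-40, -24) = -40
aj (Zane): min(27, -2) = -2
ak (Zane): min(-4, 9, 20, -7) = -7
j (Wren): max(-2, -7) = -2
am (Zane): min(20, 37, 31) = 20
an (Zane): min(43, -38, 20, 19) = -38
k (Wren): max(20, -38) = 20
M4 (Zane): min(-2, 20) = -2
S0 (Wren): max(-45, -23, -40, -2) = -2
Wren at S0 wants the highest of {M1=-45, M2=-23, M3=-40, M4=-2}, so chooses M4.

M4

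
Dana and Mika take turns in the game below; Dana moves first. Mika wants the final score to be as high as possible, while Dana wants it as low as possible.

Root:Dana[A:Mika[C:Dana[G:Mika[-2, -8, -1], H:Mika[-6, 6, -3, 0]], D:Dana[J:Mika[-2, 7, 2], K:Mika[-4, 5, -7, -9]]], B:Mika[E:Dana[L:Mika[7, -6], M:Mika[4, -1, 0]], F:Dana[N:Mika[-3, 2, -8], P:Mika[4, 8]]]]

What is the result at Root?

4

G (Mika): max(-2, -8, -1) = -1
H (Mika): max(-6, 6, -3, 0) = 6
C (Dana): min(-1, 6) = -1
J (Mika): max(-2, 7, 2) = 7
K (Mika): max(-4, 5, -7, -9) = 5
D (Dana): min(7, 5) = 5
A (Mika): max(-1, 5) = 5
L (Mika): max(7, -6) = 7
M (Mika): max(4, -1, 0) = 4
E (Dana): min(7, 4) = 4
N (Mika): max(-3, 2, -8) = 2
P (Mika): max(4, 8) = 8
F (Dana): min(2, 8) = 2
B (Mika): max(4, 2) = 4
Root (Dana): min(5, 4) = 4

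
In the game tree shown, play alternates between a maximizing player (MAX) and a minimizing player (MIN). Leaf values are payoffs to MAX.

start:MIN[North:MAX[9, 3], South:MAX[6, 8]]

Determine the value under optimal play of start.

North (MAX): max(9, 3) = 9
South (MAX): max(6, 8) = 8
start (MIN): min(9, 8) = 8

8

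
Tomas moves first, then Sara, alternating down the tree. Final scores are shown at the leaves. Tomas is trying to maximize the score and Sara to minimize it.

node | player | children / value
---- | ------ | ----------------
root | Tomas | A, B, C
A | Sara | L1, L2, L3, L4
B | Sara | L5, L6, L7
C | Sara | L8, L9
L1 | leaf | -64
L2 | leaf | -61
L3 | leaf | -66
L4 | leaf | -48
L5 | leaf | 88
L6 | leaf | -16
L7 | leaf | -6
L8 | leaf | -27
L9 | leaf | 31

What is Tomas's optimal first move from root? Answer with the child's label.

A (Sara): min(-64, -61, -66, -48) = -66
B (Sara): min(88, -16, -6) = -16
C (Sara): min(-27, 31) = -27
root (Tomas): max(-66, -16, -27) = -16
Tomas at root wants the highest of {A=-66, B=-16, C=-27}, so chooses B.

B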